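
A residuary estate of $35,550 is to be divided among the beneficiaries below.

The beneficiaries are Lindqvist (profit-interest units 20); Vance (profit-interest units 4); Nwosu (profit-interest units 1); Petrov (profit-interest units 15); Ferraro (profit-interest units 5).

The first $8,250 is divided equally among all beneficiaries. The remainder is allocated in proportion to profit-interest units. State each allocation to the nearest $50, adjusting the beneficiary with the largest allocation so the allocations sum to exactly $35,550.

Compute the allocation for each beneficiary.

Lindqvist: $13,750 · Vance: $4,100 · Nwosu: $2,250 · Petrov: $10,750 · Ferraro: $4,700

First tranche $8,250 split equally: $1,650 each.
Remainder $27,300 by profit-interest units (total 45): Lindqvist 12,133.33 → $12,150; Vance 2,426.67 → $2,450; Nwosu 606.67 → $600; Petrov 9,100.00 → $9,100; Ferraro 3,033.33 → $3,050.
Rounding difference −$50 on remainder applied to Lindqvist.
Totals: Lindqvist $1,650 + $12,100 = $13,750; Vance $1,650 + $2,450 = $4,100; Nwosu $1,650 + $600 = $2,250; Petrov $1,650 + $9,100 = $10,750; Ferraro $1,650 + $3,050 = $4,700.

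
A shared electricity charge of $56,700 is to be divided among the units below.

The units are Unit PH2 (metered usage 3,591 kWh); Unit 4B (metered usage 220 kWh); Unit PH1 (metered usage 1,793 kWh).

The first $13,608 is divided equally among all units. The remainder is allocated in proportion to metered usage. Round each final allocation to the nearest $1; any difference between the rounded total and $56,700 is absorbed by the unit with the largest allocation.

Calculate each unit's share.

$13,608 shared equally gives $4,536 per unit.
Remainder $43,092 by metered usage (total 5,604): Unit PH2 27,613.02 → $27,613; Unit 4B 1,691.69 → $1,692; Unit PH1 13,787.29 → $13,787.
Totals: Unit PH2 $4,536 + $27,613 = $32,149; Unit 4B $4,536 + $1,692 = $6,228; Unit PH1 $4,536 + $13,787 = $18,323.

Unit PH2: $32,149 · Unit 4B: $6,228 · Unit PH1: $18,323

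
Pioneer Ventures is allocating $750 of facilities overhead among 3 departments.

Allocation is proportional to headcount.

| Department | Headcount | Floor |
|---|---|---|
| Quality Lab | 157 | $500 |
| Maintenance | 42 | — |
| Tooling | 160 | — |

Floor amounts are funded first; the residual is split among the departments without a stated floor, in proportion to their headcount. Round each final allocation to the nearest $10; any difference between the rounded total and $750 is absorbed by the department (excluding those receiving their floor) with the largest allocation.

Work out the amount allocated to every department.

Quality Lab: $500 | Maintenance: $50 | Tooling: $200

Fund the minimums — Quality Lab $500. Balance $250.
Balance split over remaining headcount 202: Maintenance 51.98 → $50; Tooling 198.02 → $200.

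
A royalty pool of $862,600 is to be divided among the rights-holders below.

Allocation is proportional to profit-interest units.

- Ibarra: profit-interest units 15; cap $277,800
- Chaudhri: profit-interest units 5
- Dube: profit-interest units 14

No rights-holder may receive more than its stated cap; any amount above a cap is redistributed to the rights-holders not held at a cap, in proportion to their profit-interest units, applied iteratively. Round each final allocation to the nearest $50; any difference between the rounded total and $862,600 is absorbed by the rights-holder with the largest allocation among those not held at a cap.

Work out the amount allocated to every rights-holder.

Profit-interest units total: 34.
Unconstrained shares: Ibarra 380,558.82; Chaudhri 126,852.94; Dube 355,188.24.
Held at cap: Ibarra ($277,800); residual $584,800 reallocated over remaining profit-interest units 19.
Remaining shares: Chaudhri 153,894.74 → $153,900; Dube 430,905.26 → $430,900.

Ibarra: $277,800 | Chaudhri: $153,900 | Dube: $430,900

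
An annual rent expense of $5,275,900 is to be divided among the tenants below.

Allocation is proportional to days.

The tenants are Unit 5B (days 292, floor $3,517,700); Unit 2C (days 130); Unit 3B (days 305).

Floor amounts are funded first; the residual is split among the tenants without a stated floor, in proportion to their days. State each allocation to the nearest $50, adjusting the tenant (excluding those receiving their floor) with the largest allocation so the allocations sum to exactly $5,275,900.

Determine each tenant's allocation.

Guaranteed amounts: Unit 5B $3,517,700. Remaining pool $1,758,200.
Remaining pool split over remaining days 435: Unit 2C 525,439.08 → $525,450; Unit 3B 1,232,760.92 → $1,232,750.

Unit 5B: $3,517,700; Unit 2C: $525,450; Unit 3B: $1,232,750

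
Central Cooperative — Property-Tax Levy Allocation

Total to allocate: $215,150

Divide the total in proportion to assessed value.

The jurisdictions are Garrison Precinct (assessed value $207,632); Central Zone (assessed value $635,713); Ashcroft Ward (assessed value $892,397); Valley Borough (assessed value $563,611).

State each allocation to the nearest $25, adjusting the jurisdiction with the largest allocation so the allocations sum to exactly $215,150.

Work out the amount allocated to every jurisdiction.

Garrison Precinct: $19,425 · Central Zone: $59,475 · Ashcroft Ward: $83,525 · Valley Borough: $52,725

Total assessed value = 2,299,353.
Unrounded shares: Garrison Precinct 207,632/2,299,353 × $215,150 = 19,428.08; Central Zone 635,713/2,299,353 × $215,150 = 59,483.54; Ashcroft Ward 892,397/2,299,353 × $215,150 = 83,501.41; Valley Borough 563,611/2,299,353 × $215,150 = 52,736.97.
After rounding ($25): Garrison Precinct $19,425; Central Zone $59,475; Ashcroft Ward $83,500; Valley Borough $52,725. Sum = $215,125.
Difference $215,150 − $215,125 = +$25 applied to largest allocation (Ashcroft Ward): Ashcroft Ward becomes $83,525.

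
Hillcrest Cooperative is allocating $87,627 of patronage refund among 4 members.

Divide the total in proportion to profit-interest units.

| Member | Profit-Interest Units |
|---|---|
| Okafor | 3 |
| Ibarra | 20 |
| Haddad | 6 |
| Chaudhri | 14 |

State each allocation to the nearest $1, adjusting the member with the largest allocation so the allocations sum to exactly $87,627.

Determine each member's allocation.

Okafor: $6,114; Ibarra: $40,756; Haddad: $12,227; Chaudhri: $28,530

Combined profit-interest units = 43.
Raw shares: Okafor 3/43 × $87,627 = 6,113.51; Ibarra 20/43 × $87,627 = 40,756.74; Haddad 6/43 × $87,627 = 12,227.02; Chaudhri 14/43 × $87,627 = 28,529.72.
Rounded to nearest $1: Okafor $6,114; Ibarra $40,757; Haddad $12,227; Chaudhri $28,530. Sum = $87,628.
Difference $87,627 − $87,628 = −$1 applied to largest allocation (Ibarra): Ibarra becomes $40,756.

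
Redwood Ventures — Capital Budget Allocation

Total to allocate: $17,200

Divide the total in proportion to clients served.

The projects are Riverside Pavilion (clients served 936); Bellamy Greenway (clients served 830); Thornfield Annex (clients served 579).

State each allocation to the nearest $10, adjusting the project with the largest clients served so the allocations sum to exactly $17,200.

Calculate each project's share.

Riverside Pavilion: $6,860; Bellamy Greenway: $6,090; Thornfield Annex: $4,250

Clients served total: 2,345.
Unrounded shares: Riverside Pavilion 936/2,345 × $17,200 = 6,865.33; Bellamy Greenway 830/2,345 × $17,200 = 6,087.85; Thornfield Annex 579/2,345 × $17,200 = 4,246.82.
At nearest $10: Riverside Pavilion $6,870; Bellamy Greenway $6,090; Thornfield Annex $4,250. Sum = $17,210.
Difference $17,200 − $17,210 = −$10 applied to largest clients served (Riverside Pavilion): Riverside Pavilion becomes $6,860.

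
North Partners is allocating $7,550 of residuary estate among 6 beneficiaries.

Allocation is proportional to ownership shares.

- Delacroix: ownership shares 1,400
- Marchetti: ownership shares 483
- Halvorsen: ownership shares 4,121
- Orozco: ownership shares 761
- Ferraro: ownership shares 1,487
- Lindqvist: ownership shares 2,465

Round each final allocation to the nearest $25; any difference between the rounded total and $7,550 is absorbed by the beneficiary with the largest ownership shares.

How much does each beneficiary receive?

Delacroix: $975 | Marchetti: $350 | Halvorsen: $2,925 | Orozco: $525 | Ferraro: $1,050 | Lindqvist: $1,725

Combined ownership shares = 10,717.
Pro-rata amounts: Delacroix 1,400/10,717 × $7,550 = 986.28; Marchetti 483/10,717 × $7,550 = 340.27; Halvorsen 4,121/10,717 × $7,550 = 2,903.20; Orozco 761/10,717 × $7,550 = 536.12; Ferraro 1,487/10,717 × $7,550 = 1,047.57; Lindqvist 2,465/10,717 × $7,550 = 1,736.56.
After rounding ($25): Delacroix $975; Marchetti $350; Halvorsen $2,900; Orozco $525; Ferraro $1,050; Lindqvist $1,725. Sum = $7,525.
Difference $7,550 − $7,525 = +$25 applied to largest ownership shares (Halvorsen): Halvorsen becomes $2,925.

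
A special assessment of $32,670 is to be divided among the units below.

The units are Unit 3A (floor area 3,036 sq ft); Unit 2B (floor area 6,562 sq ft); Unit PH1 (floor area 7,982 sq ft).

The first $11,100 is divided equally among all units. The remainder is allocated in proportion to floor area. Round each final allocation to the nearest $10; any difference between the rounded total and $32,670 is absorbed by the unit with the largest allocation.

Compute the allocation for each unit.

Unit 3A: $7,430; Unit 2B: $11,750; Unit PH1: $13,490

Equal tier: $11,100 ÷ 3 = $3,700 apiece.
Remainder $21,570 by floor area (total 17,580): Unit 3A 3,725.06 → $3,730; Unit 2B 8,051.33 → $8,050; Unit PH1 9,793.61 → $9,790.
Totals: Unit 3A $3,700 + $3,730 = $7,430; Unit 2B $3,700 + $8,050 = $11,750; Unit PH1 $3,700 + $9,790 = $13,490.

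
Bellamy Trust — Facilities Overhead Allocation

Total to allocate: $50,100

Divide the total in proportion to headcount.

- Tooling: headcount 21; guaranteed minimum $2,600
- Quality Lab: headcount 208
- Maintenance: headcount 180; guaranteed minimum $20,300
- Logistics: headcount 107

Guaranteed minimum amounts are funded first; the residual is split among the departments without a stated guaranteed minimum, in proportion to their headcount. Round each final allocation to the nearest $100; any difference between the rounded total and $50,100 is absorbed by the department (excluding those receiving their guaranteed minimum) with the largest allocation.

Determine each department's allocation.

Minimums first: Tooling $2,600; Maintenance $20,300. Balance $27,200.
Balance split over remaining headcount 315: Quality Lab 17,960.63 → $18,000; Logistics 9,239.37 → $9,200.

Tooling: $2,600 · Quality Lab: $18,000 · Maintenance: $20,300 · Logistics: $9,200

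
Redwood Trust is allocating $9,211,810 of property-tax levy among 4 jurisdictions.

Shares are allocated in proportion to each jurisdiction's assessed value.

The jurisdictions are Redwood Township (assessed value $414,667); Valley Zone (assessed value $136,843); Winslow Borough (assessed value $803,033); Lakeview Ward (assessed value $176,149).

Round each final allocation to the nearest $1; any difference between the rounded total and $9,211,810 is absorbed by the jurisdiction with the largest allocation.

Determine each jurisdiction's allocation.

Total assessed value = 1,530,692.
Pro-rata amounts: Redwood Township 414,667/1,530,692 × $9,211,810 = 2,495,494.60; Valley Zone 136,843/1,530,692 × $9,211,810 = 823,530.61; Winslow Borough 803,033/1,530,692 × $9,211,810 = 4,832,707.96; Lakeview Ward 176,149/1,530,692 × $9,211,810 = 1,060,076.83.
After rounding ($1): Redwood Township $2,495,495; Valley Zone $823,531; Winslow Borough $4,832,708; Lakeview Ward $1,060,077. Sum = $9,211,811.
Difference $9,211,810 − $9,211,811 = −$1 applied to largest allocation (Winslow Borough): Winslow Borough becomes $4,832,707.

Redwood Township: $2,495,495; Valley Zone: $823,531; Winslow Borough: $4,832,707; Lakeview Ward: $1,060,077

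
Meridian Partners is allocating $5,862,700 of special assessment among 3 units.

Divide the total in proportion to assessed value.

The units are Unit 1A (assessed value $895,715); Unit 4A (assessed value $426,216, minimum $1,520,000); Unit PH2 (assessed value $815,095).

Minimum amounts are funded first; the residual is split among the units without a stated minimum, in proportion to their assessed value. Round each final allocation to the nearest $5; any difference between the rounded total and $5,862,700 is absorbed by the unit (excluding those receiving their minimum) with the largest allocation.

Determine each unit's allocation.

Guaranteed amounts: Unit 4A $1,520,000. Residual $4,342,700.
Residual split over remaining assessed value 1,710,810: Unit 1A 2,273,672.43 → $2,273,670; Unit PH2 2,069,027.57 → $2,069,030.

Unit 1A: $2,273,670 · Unit 4A: $1,520,000 · Unit PH2: $2,069,030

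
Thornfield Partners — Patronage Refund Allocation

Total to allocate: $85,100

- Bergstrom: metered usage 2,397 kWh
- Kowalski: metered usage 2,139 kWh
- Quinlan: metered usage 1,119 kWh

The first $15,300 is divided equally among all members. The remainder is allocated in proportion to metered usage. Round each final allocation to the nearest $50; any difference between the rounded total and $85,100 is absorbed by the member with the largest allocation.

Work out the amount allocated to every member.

Equal tier: $15,300 ÷ 3 = $5,100 apiece.
Remainder $69,800 by metered usage (total 5,655): Bergstrom 29,586.31 → $29,600; Kowalski 26,401.80 → $26,400; Quinlan 13,811.88 → $13,800.
Totals: Bergstrom $5,100 + $29,600 = $34,700; Kowalski $5,100 + $26,400 = $31,500; Quinlan $5,100 + $13,800 = $18,900.

Bergstrom: $34,700 | Kowalski: $31,500 | Quinlan: $18,900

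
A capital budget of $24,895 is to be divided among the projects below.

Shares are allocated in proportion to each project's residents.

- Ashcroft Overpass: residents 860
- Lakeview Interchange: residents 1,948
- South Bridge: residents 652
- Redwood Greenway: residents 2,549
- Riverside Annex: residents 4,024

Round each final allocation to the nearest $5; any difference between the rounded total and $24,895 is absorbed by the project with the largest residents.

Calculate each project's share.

Residents total: 10,033.
Proportional shares: Ashcroft Overpass 860/10,033 × $24,895 = 2,133.93; Lakeview Interchange 1,948/10,033 × $24,895 = 4,833.60; South Bridge 652/10,033 × $24,895 = 1,617.82; Redwood Greenway 2,549/10,033 × $24,895 = 6,324.86; Riverside Annex 4,024/10,033 × $24,895 = 9,984.80.
After rounding ($5): Ashcroft Overpass $2,135; Lakeview Interchange $4,835; South Bridge $1,620; Redwood Greenway $6,325; Riverside Annex $9,985. Sum = $24,900.
Difference $24,895 − $24,900 = −$5 applied to largest residents (Riverside Annex): Riverside Annex becomes $9,980.

Ashcroft Overpass: $2,135 · Lakeview Interchange: $4,835 · South Bridge: $1,620 · Redwood Greenway: $6,325 · Riverside Annex: $9,980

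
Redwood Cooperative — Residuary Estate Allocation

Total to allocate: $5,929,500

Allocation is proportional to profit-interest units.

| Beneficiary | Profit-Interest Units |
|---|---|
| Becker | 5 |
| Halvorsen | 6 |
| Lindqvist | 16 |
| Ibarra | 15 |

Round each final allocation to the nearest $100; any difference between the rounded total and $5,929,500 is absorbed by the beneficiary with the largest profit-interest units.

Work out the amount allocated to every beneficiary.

Total profit-interest units = 5 + 6 + 16 + 15 = 42.
Proportional shares: Becker 705,892.86; Halvorsen 847,071.43; Lindqvist 2,258,857.14; Ibarra 2,117,678.57.
After rounding ($100): Becker $705,900; Halvorsen $847,100; Lindqvist $2,258,900; Ibarra $2,117,700. Sum = $5,929,600.
Difference $5,929,500 − $5,929,600 = −$100 applied to largest profit-interest units (Lindqvist): Lindqvist becomes $2,258,800.

Becker: $705,900 | Halvorsen: $847,100 | Lindqvist: $2,258,800 | Ibarra: $2,117,700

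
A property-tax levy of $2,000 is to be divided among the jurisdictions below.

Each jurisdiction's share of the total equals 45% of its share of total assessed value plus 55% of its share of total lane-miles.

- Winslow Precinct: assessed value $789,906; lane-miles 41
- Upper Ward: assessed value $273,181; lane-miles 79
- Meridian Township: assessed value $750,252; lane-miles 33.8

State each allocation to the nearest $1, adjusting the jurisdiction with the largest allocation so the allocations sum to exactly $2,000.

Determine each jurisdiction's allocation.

Assessed value total 1,813,339; lane-miles total 153.8.
Composite weights (45% assessed value + 55% lane-miles): Winslow Precinct 0.3426; Upper Ward 0.3503; Meridian Township 0.3071.
Pro-rata amounts: Winslow Precinct 685.29; Upper Ward 700.61; Meridian Township 614.11.
Rounded to nearest $1: Winslow Precinct $685; Upper Ward $701; Meridian Township $614. Sum = $2,000.
Rounded total matches; no reconciliation needed.

Winslow Precinct: $685 | Upper Ward: $701 | Meridian Township: $614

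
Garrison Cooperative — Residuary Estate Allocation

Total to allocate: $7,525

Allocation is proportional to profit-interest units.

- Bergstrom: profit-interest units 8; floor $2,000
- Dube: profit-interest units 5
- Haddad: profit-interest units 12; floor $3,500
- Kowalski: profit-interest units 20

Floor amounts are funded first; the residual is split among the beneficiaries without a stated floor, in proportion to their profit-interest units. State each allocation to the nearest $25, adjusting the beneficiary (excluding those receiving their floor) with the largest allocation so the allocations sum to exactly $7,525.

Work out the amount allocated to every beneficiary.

Minimums first: Bergstrom $2,000; Haddad $3,500. Residual $2,025.
Residual split over remaining profit-interest units 25: Dube 405.00 → $400; Kowalski 1,620.00 → $1,625.

Bergstrom: $2,000 · Dube: $400 · Haddad: $3,500 · Kowalski: $1,625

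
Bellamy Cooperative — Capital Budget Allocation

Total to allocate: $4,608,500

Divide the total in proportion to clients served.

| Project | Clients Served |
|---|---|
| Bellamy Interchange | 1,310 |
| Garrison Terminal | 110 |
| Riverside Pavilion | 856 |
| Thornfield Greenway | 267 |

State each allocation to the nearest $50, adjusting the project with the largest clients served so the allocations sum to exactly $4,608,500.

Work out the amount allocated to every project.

Bellamy Interchange: $2,374,050 | Garrison Terminal: $199,350 | Riverside Pavilion: $1,551,250 | Thornfield Greenway: $483,850

Combined clients served = 2,543.
Raw shares: Bellamy Interchange 1,310/2,543 × $4,608,500 = 2,374,020.84; Garrison Terminal 110/2,543 × $4,608,500 = 199,345.26; Riverside Pavilion 856/2,543 × $4,608,500 = 1,551,268.58; Thornfield Greenway 267/2,543 × $4,608,500 = 483,865.32.
At nearest $50: Bellamy Interchange $2,374,000; Garrison Terminal $199,350; Riverside Pavilion $1,551,250; Thornfield Greenway $483,850. Sum = $4,608,450.
Difference $4,608,500 − $4,608,450 = +$50 applied to largest clients served (Bellamy Interchange): Bellamy Interchange becomes $2,374,050.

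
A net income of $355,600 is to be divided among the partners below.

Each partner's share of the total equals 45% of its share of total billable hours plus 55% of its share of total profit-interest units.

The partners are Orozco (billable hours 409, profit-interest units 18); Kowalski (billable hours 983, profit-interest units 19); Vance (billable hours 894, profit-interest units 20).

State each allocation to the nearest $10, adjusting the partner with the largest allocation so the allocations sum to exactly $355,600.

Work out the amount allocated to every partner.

Orozco: $90,390 · Kowalski: $134,010 · Vance: $131,200

Billable hours total 2,286; profit-interest units total 57.
Combined weights (45% billable hours + 55% profit-interest units): Orozco 0.2542; Kowalski 0.3768; Vance 0.3690.
Pro-rata amounts: Orozco 90,392.11; Kowalski 134,003.33; Vance 131,204.56.
At nearest $10: Orozco $90,390; Kowalski $134,000; Vance $131,200. Sum = $355,590.
Difference $355,600 − $355,590 = +$10 applied to largest allocation (Kowalski): Kowalski becomes $134,010.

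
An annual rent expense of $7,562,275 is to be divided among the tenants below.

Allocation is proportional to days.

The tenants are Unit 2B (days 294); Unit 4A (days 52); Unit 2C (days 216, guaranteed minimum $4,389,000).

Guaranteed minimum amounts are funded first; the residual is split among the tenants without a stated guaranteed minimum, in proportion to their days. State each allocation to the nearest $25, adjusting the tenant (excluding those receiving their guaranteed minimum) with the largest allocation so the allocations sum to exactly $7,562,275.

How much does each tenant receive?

Unit 2B: $2,696,375 | Unit 4A: $476,900 | Unit 2C: $4,389,000

Fund the minimums — Unit 2C $4,389,000. Remaining pool $3,173,275.
Remaining pool split over remaining days 346: Unit 2B 2,696,366.62 → $2,696,375; Unit 4A 476,908.38 → $476,900.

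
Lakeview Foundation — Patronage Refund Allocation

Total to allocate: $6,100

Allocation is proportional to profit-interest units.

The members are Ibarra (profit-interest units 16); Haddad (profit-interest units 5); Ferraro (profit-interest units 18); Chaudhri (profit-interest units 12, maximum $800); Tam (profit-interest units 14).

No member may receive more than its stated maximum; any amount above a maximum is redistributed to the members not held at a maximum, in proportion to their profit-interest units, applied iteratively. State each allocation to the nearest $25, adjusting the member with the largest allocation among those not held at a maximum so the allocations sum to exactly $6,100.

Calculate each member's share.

Combined profit-interest units = 65.
Unconstrained shares: Ibarra 1,501.54; Haddad 469.23; Ferraro 1,689.23; Chaudhri 1,126.15; Tam 1,313.85.
Cap binds for Chaudhri ($800); balance $5,300 reallocated over remaining profit-interest units 53.
Redistributed shares: Ibarra 1,600.00 → $1,600; Haddad 500.00 → $500; Ferraro 1,800.00 → $1,800; Tam 1,400.00 → $1,400.

Ibarra: $1,600; Haddad: $500; Ferraro: $1,800; Chaudhri: $800; Tam: $1,400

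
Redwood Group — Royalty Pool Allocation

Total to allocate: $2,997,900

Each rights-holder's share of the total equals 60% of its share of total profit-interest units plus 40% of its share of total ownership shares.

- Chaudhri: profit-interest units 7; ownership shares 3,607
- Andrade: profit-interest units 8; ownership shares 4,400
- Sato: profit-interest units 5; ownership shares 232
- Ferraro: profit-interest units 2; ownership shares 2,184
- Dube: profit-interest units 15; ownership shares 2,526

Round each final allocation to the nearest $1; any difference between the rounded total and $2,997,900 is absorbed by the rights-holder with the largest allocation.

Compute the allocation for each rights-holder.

Profit-interest units total 37; ownership shares total 12,949.
Combined weights (60% profit-interest units + 40% ownership shares): Chaudhri 0.2249; Andrade 0.2656; Sato 0.0882; Ferraro 0.0999; Dube 0.3213.
Raw shares: Chaudhri 674,333.37; Andrade 796,384.82; Sato 264,557.65; Ferraro 299,481.52; Dube 963,142.63.
After rounding ($1): Chaudhri $674,333; Andrade $796,385; Sato $264,558; Ferraro $299,482; Dube $963,143. Sum = $2,997,901.
Difference $2,997,900 − $2,997,901 = −$1 applied to largest allocation (Dube): Dube becomes $963,142.

Chaudhri: $674,333; Andrade: $796,385; Sato: $264,558; Ferraro: $299,482; Dube: $963,142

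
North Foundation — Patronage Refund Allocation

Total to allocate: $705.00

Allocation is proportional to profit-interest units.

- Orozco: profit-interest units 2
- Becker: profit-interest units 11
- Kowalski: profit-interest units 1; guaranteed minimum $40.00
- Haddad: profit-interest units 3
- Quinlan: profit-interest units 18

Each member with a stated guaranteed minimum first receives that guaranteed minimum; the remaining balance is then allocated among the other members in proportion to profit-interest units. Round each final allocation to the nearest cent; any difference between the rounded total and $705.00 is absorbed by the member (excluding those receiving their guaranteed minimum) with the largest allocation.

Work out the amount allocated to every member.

Fund the minimums — Kowalski $40.00. Balance $665.00.
Balance split over remaining profit-interest units 34: Orozco 39.1176 → $39.12; Becker 215.1471 → $215.15; Haddad 58.6765 → $58.68; Quinlan 352.0588 → $352.06.
Rounding difference −$0.01 applied to Quinlan → $352.05.

Orozco: $39.12; Becker: $215.15; Kowalski: $40.00; Haddad: $58.68; Quinlan: $352.05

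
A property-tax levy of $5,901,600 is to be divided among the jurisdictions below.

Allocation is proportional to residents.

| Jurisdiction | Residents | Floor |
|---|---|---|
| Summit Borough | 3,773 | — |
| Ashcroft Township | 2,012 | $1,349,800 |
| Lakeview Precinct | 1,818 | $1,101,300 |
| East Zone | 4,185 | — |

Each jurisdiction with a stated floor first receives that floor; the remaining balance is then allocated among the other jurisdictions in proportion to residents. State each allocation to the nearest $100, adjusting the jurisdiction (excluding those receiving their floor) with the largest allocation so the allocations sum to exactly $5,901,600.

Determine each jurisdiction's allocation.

Summit Borough: $1,635,900 | Ashcroft Township: $1,349,800 | Lakeview Precinct: $1,101,300 | East Zone: $1,814,600

Minimums first: Ashcroft Township $1,349,800; Lakeview Precinct $1,101,300. Remaining pool $3,450,500.
Remaining pool split over remaining residents 7,958: Summit Borough 1,635,930.70 → $1,635,900; East Zone 1,814,569.30 → $1,814,600.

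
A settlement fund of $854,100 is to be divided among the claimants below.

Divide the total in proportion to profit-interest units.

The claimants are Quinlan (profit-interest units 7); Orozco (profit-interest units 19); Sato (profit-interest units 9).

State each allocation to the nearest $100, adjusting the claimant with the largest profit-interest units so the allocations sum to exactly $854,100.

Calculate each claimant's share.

Combined profit-interest units = 7 + 19 + 9 = 35.
Proportional shares: Quinlan 170,820.00; Orozco 463,654.29; Sato 219,625.71.
Rounded to nearest $100: Quinlan $170,800; Orozco $463,700; Sato $219,600. Sum = $854,100.
No rounding difference to absorb.

Quinlan: $170,800 | Orozco: $463,700 | Sato: $219,600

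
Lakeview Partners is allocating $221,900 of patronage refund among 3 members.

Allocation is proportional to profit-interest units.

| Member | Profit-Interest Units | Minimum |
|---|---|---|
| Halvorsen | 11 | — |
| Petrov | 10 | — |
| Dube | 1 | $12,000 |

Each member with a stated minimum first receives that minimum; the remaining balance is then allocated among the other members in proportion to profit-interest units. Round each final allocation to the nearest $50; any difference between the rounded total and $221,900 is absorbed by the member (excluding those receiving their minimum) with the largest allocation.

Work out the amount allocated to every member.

Halvorsen: $109,950; Petrov: $99,950; Dube: $12,000

Minimums first: Dube $12,000. Balance $209,900.
Balance split over remaining profit-interest units 21: Halvorsen 109,947.62 → $109,950; Petrov 99,952.38 → $99,950.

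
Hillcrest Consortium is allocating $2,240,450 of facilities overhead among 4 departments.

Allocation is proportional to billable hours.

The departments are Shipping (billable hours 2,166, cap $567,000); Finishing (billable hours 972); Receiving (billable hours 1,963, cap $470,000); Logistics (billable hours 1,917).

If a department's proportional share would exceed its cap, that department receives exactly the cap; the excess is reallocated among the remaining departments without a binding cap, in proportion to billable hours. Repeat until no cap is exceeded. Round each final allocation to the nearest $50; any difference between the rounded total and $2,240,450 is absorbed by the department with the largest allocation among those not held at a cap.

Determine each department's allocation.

Combined billable hours = 7,018.
Pro-rata shares before constraints: Shipping 691,481.15; Finishing 310,304.56; Receiving 626,674.74; Logistics 611,989.55.
Capped: Shipping ($567,000), Receiving ($470,000); residual $1,203,450 reallocated over remaining billable hours 2,889.
Remaining shares: Finishing 404,899.07 → $404,900; Logistics 798,550.93 → $798,550.

Shipping: $567,000 | Finishing: $404,900 | Receiving: $470,000 | Logistics: $798,550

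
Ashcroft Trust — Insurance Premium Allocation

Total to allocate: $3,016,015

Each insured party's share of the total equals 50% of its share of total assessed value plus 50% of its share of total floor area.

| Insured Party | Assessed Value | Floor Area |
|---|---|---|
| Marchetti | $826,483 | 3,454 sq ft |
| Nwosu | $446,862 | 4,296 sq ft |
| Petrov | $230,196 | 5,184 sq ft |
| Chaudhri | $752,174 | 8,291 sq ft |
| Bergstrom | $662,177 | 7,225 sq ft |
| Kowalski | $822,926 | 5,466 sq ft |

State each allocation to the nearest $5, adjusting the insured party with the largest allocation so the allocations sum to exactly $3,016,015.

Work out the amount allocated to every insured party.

Assessed value total 3,740,818; floor area total 33,916.
Composite weights (50% assessed value + 50% floor area): Marchetti 0.1614; Nwosu 0.1231; Petrov 0.1072; Chaudhri 0.2228; Bergstrom 0.1950; Kowalski 0.1906.
Unrounded shares: Marchetti 486,749.05; Nwosu 371,153.18; Petrov 323,293.41; Chaudhri 671,861.01; Bergstrom 588,183.63; Kowalski 574,774.72.
Rounded to nearest $5: Marchetti $486,750; Nwosu $371,155; Petrov $323,295; Chaudhri $671,860; Bergstrom $588,185; Kowalski $574,775. Sum = $3,016,020.
Difference $3,016,015 − $3,016,020 = −$5 applied to largest allocation (Chaudhri): Chaudhri becomes $671,855.

Marchetti: $486,750; Nwosu: $371,155; Petrov: $323,295; Chaudhri: $671,855; Bergstrom: $588,185; Kowalski: $574,775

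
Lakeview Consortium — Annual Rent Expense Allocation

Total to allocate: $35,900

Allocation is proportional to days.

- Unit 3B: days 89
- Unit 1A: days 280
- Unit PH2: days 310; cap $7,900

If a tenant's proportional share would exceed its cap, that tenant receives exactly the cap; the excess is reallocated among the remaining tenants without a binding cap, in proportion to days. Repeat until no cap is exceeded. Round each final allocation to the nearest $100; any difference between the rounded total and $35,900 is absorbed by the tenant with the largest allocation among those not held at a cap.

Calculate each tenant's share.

Unit 3B: $6,800 | Unit 1A: $21,200 | Unit PH2: $7,900

Total days = 679.
Unconstrained shares: Unit 3B 4,705.60; Unit 1A 14,804.12; Unit PH2 16,390.28.
Held at cap: Unit PH2 ($7,900); residual $28,000 reallocated over remaining days 369.
Remaining shares: Unit 3B 6,753.39 → $6,800; Unit 1A 21,246.61 → $21,200.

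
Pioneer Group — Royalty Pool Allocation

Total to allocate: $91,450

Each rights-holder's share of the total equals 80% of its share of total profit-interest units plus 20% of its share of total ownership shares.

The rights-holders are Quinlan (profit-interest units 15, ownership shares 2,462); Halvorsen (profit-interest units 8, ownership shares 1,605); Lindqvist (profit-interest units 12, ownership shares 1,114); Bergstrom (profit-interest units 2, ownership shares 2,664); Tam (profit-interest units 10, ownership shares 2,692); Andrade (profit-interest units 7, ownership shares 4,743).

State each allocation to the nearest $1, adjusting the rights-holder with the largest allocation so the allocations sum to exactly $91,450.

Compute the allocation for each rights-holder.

Quinlan: $23,270 | Halvorsen: $12,760 | Lindqvist: $17,591 | Bergstrom: $5,898 | Tam: $16,770 | Andrade: $15,161

Totals — profit-interest units 54, ownership shares 15,280.
Blended shares (80% profit-interest units + 20% ownership shares): Quinlan 0.2544; Halvorsen 0.1395; Lindqvist 0.1924; Bergstrom 0.0645; Tam 0.1834; Andrade 0.1658.
Unrounded shares: Quinlan 23,269.21; Halvorsen 12,759.69; Lindqvist 17,591.22; Bergstrom 5,898.41; Tam 16,770.44; Andrade 15,161.03.
Rounded to nearest $1: Quinlan $23,269; Halvorsen $12,760; Lindqvist $17,591; Bergstrom $5,898; Tam $16,770; Andrade $15,161. Sum = $91,449.
Difference $91,450 − $91,449 = +$1 applied to largest allocation (Quinlan): Quinlan becomes $23,270.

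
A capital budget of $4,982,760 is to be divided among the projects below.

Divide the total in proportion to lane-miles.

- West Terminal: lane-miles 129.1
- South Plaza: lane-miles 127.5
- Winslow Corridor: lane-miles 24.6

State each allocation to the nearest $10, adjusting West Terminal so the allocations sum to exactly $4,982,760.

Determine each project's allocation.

Total lane-miles = 281.2.
Pro-rata amounts: West Terminal 129.1/281.2 × $4,982,760 = 2,287,604.25; South Plaza 127.5/281.2 × $4,982,760 = 2,259,252.84; Winslow Corridor 24.6/281.2 × $4,982,760 = 435,902.90.
After rounding ($10): West Terminal $2,287,600; South Plaza $2,259,250; Winslow Corridor $435,900. Sum = $4,982,750.
Difference $4,982,760 − $4,982,750 = +$10 applied to West Terminal: West Terminal becomes $2,287,610.

West Terminal: $2,287,610; South Plaza: $2,259,250; Winslow Corridor: $435,900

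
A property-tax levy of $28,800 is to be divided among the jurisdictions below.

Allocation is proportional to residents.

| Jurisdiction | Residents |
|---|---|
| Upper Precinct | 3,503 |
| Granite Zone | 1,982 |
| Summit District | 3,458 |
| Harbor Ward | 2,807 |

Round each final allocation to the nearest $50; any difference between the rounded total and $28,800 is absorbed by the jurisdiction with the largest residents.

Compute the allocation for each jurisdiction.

Total residents = 3,503 + 1,982 + 3,458 + 2,807 = 11,750.
Proportional shares: Upper Precinct 8,586.08; Granite Zone 4,858.01; Summit District 8,475.78; Harbor Ward 6,880.14.
After rounding ($50): Upper Precinct $8,600; Granite Zone $4,850; Summit District $8,500; Harbor Ward $6,900. Sum = $28,850.
Difference $28,800 − $28,850 = −$50 applied to largest residents (Upper Precinct): Upper Precinct becomes $8,550.

Upper Precinct: $8,550; Granite Zone: $4,850; Summit District: $8,500; Harbor Ward: $6,900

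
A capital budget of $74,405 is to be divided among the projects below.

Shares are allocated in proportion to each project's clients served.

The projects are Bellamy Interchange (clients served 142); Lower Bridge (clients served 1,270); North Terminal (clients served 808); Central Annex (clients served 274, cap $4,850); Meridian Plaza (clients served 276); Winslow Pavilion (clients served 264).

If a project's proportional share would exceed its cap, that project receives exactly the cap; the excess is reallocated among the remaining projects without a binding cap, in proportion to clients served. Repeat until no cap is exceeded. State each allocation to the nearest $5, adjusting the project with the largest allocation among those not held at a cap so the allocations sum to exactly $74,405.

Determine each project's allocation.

Bellamy Interchange: $3,580 · Lower Bridge: $32,005 · North Terminal: $20,360 · Central Annex: $4,850 · Meridian Plaza: $6,955 · Winslow Pavilion: $6,655

Total clients served = 3,034.
Pro-rata shares before constraints: Bellamy Interchange 3,482.37; Lower Bridge 31,145.14; North Terminal 19,815.17; Central Annex 6,719.50; Meridian Plaza 6,768.55; Winslow Pavilion 6,474.26.
Cap binds for Central Annex ($4,850); remaining pool $69,555 reallocated over remaining clients served 2,760.
Remaining shares: Bellamy Interchange 3,578.55 → $3,580; Lower Bridge 32,005.38 → $32,005; North Terminal 20,362.48 → $20,360; Meridian Plaza 6,955.50 → $6,955; Winslow Pavilion 6,653.09 → $6,655.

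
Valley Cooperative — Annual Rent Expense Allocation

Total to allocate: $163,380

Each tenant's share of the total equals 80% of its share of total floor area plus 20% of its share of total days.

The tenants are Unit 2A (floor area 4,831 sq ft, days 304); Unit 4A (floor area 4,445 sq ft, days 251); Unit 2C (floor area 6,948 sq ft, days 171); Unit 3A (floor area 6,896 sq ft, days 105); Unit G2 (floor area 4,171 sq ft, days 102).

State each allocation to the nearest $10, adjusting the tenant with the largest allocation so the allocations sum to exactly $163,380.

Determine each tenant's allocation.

Unit 2A: $33,780 · Unit 4A: $30,080 · Unit 2C: $39,270 · Unit 3A: $36,700 · Unit G2: $23,550

Floor area total 27,291; days total 933.
Combined weights (80% floor area + 20% days): Unit 2A 0.2068; Unit 4A 0.1841; Unit 2C 0.2403; Unit 3A 0.2247; Unit G2 0.1441.
Pro-rata amounts: Unit 2A 33,783.81; Unit 4A 30,078.96; Unit 2C 39,264.71; Unit 3A 36,704.18; Unit G2 23,548.35.
After rounding ($10): Unit 2A $33,780; Unit 4A $30,080; Unit 2C $39,260; Unit 3A $36,700; Unit G2 $23,550. Sum = $163,370.
Difference $163,380 − $163,370 = +$10 applied to largest allocation (Unit 2C): Unit 2C becomes $39,270.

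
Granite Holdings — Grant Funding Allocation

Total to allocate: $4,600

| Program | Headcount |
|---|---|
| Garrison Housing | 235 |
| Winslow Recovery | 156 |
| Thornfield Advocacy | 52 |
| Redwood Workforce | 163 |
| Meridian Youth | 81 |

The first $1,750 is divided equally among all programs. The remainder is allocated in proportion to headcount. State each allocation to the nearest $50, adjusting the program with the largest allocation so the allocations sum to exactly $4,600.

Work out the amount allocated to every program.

First tranche $1,750 split equally: $350 each.
Remainder $2,850 by headcount (total 687): Garrison Housing 974.89 → $950; Winslow Recovery 647.16 → $650; Thornfield Advocacy 215.72 → $200; Redwood Workforce 676.20 → $700; Meridian Youth 336.03 → $350.
Totals: Garrison Housing $350 + $950 = $1,300; Winslow Recovery $350 + $650 = $1,000; Thornfield Advocacy $350 + $200 = $550; Redwood Workforce $350 + $700 = $1,050; Meridian Youth $350 + $350 = $700.

Garrison Housing: $1,300 | Winslow Recovery: $1,000 | Thornfield Advocacy: $550 | Redwood Workforce: $1,050 | Meridian Youth: $700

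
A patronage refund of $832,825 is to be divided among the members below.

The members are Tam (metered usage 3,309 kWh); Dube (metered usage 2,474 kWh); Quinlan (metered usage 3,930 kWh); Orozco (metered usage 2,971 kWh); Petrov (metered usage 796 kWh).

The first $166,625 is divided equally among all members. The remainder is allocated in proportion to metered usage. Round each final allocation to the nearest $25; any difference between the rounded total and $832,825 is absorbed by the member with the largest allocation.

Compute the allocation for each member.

First tranche $166,625 split equally: $33,325 each.
Remainder $666,200 by metered usage (total 13,480): Tam 163,535.30 → $163,525; Dube 122,268.46 → $122,275; Quinlan 194,225.96 → $194,225; Orozco 146,830.88 → $146,825; Petrov 39,339.41 → $39,350.
Totals: Tam $33,325 + $163,525 = $196,850; Dube $33,325 + $122,275 = $155,600; Quinlan $33,325 + $194,225 = $227,550; Orozco $33,325 + $146,825 = $180,150; Petrov $33,325 + $39,350 = $72,675.

Tam: $196,850 | Dube: $155,600 | Quinlan: $227,550 | Orozco: $180,150 | Petrov: $72,675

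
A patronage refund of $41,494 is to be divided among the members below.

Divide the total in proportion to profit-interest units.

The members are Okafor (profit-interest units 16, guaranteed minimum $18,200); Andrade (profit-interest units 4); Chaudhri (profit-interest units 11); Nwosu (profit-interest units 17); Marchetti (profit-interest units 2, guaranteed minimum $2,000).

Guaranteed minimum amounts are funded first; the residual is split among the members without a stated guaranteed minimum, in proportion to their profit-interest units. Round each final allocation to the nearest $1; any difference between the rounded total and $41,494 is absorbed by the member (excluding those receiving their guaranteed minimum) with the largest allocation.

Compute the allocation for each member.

Guaranteed amounts: Okafor $18,200; Marchetti $2,000. Balance $21,294.
Balance split over remaining profit-interest units 32: Andrade 2,661.75 → $2,662; Chaudhri 7,319.81 → $7,320; Nwosu 11,312.44 → $11,312.

Okafor: $18,200; Andrade: $2,662; Chaudhri: $7,320; Nwosu: $11,312; Marchetti: $2,000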